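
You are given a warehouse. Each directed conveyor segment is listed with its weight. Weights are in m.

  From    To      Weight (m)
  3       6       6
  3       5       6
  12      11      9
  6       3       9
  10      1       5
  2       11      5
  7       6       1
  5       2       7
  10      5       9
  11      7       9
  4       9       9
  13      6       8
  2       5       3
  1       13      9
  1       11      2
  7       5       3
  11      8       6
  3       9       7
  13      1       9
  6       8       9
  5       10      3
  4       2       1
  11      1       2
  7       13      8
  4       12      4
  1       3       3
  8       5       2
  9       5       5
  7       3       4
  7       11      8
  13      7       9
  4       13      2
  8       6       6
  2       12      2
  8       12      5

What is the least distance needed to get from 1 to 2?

16 m

Compare a few routes:
1 → 11 → 7 → 5 → 2: 2+9+3+7 = 21
1 → 3 → 5 → 2: 3+6+7 = 16
1 → 11 → 8 → 5 → 2: 2+6+2+7 = 17
The minimum is 16 m via 1 → 3 → 5 → 2.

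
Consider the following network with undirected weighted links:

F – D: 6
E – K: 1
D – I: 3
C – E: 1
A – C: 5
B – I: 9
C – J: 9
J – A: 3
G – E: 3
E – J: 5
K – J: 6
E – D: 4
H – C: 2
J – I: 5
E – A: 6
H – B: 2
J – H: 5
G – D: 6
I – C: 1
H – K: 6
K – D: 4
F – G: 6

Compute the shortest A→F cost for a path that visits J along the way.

Best A to J: A–J costing 3
Shortest J→F: J–I–D–F = 14
Total via J: 3 + 14 = 17.

17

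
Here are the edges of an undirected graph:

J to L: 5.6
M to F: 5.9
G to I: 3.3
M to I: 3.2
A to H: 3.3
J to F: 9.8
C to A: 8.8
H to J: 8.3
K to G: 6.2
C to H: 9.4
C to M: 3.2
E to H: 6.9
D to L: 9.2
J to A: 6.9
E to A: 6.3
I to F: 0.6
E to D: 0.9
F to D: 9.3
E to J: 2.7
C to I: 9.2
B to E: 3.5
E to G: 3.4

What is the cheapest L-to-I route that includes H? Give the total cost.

Shortest L→H: L–J–H = 13.9
Shortest H→I: H–E–G–I = 13.6
Total via H: 13.9 + 13.6 = 27.5.

27.5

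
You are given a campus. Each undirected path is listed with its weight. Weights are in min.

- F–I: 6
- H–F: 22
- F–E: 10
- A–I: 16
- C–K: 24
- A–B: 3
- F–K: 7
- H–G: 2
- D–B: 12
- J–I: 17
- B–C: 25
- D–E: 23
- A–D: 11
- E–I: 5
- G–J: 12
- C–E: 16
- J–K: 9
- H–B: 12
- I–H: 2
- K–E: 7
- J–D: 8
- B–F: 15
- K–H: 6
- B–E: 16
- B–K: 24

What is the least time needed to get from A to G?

Running Dijkstra from A:
A: 0
B: 3  (via A)
D: 11  (via A)
H: 15  (via B)
I: 16  (via A)
G: 17  (via H)
Shortest route: A → B → H → G = 17 min.

17 min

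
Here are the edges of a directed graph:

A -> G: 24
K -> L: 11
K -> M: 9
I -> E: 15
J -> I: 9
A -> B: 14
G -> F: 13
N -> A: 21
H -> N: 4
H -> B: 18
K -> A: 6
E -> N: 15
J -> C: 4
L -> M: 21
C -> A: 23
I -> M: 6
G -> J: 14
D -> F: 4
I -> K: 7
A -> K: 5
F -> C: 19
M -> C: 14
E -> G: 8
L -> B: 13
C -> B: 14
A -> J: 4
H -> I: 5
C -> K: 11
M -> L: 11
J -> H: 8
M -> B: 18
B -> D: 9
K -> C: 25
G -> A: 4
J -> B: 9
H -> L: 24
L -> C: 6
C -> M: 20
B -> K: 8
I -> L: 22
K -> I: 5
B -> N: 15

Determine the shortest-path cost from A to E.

25

Enumerating some paths:
A - J - H - I - E: 4+8+5+15 = 32
A - K - I - E: 5+5+15 = 25
A - J - I - E: 4+9+15 = 28
Cheapest is A - K - I - E at 25.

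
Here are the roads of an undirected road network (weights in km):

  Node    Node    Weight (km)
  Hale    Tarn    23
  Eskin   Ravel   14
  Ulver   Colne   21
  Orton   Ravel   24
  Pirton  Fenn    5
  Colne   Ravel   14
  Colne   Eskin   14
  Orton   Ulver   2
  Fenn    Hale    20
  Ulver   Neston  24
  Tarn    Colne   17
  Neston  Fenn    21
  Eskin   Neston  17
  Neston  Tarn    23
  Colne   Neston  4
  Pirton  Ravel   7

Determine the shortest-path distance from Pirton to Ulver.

Compare a few routes:
Pirton - Ravel - Orton - Ulver: 7+24+2 = 33
Pirton - Ravel - Colne - Neston - Ulver: 7+14+4+24 = 49
Pirton - Ravel - Colne - Ulver: 7+14+21 = 42
The minimum is 33 km via Pirton - Ravel - Orton - Ulver.

33 km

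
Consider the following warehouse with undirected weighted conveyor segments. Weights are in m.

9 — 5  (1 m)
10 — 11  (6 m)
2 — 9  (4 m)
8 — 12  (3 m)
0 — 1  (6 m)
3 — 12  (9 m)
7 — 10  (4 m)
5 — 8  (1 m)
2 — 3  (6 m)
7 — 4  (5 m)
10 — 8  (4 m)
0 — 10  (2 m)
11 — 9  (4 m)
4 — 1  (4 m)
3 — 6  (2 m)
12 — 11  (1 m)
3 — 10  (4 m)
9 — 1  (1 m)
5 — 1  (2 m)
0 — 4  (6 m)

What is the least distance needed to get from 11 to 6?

Shortest distances from 11:
11: 0
12: 1  (via 11)
8: 4  (via 12)
9: 4  (via 11)
1: 5  (via 9)
5: 5  (via 8)
10: 6  (via 11)
0: 8  (via 10)
2: 8  (via 9)
4: 9  (via 1)
3: 10  (via 12)
7: 10  (via 10)
6: 12  (via 3)
Shortest route: 11–12–3–6 = 12 m.

12 m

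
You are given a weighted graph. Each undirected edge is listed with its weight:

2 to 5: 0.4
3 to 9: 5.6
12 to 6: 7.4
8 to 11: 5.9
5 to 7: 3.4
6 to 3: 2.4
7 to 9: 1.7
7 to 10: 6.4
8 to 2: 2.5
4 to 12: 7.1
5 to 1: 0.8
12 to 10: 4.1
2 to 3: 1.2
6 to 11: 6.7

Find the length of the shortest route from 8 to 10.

Running Dijkstra from 8:
8: 0
2: 2.5  (via 8)
5: 2.9  (via 2)
1: 3.7  (via 5)
3: 3.7  (via 2)
11: 5.9  (via 8)
6: 6.1  (via 3)
7: 6.3  (via 5)
9: 8  (via 7)
10: 12.7  (via 7)
Shortest route: 8 → 2 → 5 → 7 → 10 = 12.7.

12.7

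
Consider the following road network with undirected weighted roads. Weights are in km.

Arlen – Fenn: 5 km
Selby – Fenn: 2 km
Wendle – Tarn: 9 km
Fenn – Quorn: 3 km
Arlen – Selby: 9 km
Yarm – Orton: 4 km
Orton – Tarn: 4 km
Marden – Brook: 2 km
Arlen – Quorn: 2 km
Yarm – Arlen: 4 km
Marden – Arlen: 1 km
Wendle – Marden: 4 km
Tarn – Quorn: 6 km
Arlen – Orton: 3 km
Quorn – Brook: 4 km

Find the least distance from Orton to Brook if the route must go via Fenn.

15 km

Best Orton to Fenn: Orton–Arlen–Fenn costing 8
Shortest Fenn→Brook: Fenn–Quorn–Brook = 7
Total via Fenn: 8 + 7 = 15 km.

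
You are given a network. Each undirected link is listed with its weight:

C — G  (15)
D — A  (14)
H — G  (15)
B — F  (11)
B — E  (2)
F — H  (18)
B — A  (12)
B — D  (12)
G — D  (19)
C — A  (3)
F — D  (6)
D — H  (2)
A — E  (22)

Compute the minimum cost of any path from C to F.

Settle nodes by increasing distance from C:
C: 0
A: 3  (via C)
B: 15  (via A)
G: 15  (via C)
D: 17  (via A)
E: 17  (via B)
H: 19  (via D)
F: 23  (via D)
Shortest route: C → A → D → F = 23.

23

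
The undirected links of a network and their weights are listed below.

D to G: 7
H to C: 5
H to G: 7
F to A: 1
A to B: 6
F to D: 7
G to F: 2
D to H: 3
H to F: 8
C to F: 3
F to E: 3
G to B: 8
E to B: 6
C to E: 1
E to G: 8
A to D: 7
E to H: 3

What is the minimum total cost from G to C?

5

Candidate routes:
G - E - C: 8+1 = 9
G - F - E - C: 2+3+1 = 6
G - F - C: 2+3 = 5
G - H - E - C: 7+3+1 = 11
The minimum is 5 via G - F - C.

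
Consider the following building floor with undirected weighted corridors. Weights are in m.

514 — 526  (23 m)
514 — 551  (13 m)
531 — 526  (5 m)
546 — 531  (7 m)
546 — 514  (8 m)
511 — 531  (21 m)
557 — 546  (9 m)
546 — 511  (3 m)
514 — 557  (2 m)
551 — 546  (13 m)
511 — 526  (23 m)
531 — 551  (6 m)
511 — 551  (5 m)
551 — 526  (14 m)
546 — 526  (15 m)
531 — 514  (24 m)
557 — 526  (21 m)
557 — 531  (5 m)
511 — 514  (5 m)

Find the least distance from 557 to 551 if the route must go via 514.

12 m

Shortest 557→514: 557–514 = 2
Best 514 to 551: 514–511–551 costing 10
Total via 514: 2 + 10 = 12 m.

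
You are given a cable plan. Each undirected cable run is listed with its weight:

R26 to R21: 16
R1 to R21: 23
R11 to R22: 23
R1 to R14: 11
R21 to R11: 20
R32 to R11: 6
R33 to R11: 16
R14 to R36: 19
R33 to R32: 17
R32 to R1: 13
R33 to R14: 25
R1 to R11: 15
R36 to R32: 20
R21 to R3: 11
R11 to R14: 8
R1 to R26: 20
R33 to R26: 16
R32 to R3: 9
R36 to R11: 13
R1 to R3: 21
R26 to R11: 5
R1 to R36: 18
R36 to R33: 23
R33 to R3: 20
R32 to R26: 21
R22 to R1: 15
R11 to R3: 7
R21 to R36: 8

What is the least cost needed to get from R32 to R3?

Running Dijkstra from R32:
R32: 0
R11: 6  (via R32)
R3: 9  (via R32)
Shortest route: R32–R3 = 9.

9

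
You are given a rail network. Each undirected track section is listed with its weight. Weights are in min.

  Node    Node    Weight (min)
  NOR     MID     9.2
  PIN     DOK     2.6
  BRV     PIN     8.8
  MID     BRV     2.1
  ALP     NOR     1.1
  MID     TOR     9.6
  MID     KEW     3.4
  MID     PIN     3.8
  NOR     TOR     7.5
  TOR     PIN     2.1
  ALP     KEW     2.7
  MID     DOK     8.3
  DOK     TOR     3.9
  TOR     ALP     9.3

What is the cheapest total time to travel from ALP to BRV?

8.2 min

Enumerating some paths:
ALP → KEW → MID → BRV: 2.7+3.4+2.1 = 8.2
ALP → NOR → MID → BRV: 1.1+9.2+2.1 = 12.4
The minimum is 8.2 min via ALP → KEW → MID → BRV.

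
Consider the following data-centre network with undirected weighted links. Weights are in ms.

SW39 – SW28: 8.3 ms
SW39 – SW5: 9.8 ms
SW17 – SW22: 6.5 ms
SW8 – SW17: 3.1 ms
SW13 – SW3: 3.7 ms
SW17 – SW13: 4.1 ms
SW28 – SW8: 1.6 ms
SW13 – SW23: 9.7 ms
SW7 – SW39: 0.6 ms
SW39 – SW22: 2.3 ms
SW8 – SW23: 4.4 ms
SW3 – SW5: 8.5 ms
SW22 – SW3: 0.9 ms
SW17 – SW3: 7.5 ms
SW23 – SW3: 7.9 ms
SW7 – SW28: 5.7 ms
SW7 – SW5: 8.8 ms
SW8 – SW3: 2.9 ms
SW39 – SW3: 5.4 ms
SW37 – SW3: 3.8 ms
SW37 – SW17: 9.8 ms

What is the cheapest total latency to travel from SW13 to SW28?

8.2 ms

Candidate routes:
SW13 → SW3 → SW22 → SW39 → SW28: 3.7+0.9+2.3+8.3 = 15.2
SW13 → SW3 → SW22 → SW39 → SW7 → SW28: 3.7+0.9+2.3+0.6+5.7 = 13.2
SW13 → SW3 → SW8 → SW28: 3.7+2.9+1.6 = 8.2
SW13 → SW17 → SW8 → SW28: 4.1+3.1+1.6 = 8.8
Cheapest is SW13 → SW3 → SW8 → SW28 at 8.2 ms.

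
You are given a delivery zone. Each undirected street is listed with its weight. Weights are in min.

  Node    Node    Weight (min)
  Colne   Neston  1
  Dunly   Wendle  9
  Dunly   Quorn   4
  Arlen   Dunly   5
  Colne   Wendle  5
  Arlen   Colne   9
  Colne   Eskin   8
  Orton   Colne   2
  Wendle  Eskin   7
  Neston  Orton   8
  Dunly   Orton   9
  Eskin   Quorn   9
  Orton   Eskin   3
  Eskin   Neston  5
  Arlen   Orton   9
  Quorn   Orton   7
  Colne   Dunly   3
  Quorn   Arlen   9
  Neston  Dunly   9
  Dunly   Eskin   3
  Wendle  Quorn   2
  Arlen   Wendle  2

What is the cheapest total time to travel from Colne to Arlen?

7 min

Running Dijkstra from Colne:
Colne: 0
Neston: 1  (via Colne)
Orton: 2  (via Colne)
Dunly: 3  (via Colne)
Wendle: 5  (via Colne)
Eskin: 5  (via Orton)
Arlen: 7  (via Wendle)
Shortest route: Colne → Wendle → Arlen = 7 min.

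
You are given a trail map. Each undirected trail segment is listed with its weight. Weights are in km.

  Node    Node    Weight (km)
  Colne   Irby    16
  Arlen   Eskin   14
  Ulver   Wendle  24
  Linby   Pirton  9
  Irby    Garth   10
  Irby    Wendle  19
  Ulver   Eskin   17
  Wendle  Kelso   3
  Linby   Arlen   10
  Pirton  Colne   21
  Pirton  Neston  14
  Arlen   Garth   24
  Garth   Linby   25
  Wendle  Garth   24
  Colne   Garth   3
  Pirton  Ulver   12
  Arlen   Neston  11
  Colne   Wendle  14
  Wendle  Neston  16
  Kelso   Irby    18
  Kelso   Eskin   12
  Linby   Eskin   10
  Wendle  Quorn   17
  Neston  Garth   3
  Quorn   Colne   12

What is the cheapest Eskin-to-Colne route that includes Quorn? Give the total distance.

44 km

Best Eskin to Quorn: Eskin–Kelso–Wendle–Quorn costing 32
Best Quorn to Colne: Quorn–Colne costing 12
Total via Quorn: 32 + 12 = 44 km.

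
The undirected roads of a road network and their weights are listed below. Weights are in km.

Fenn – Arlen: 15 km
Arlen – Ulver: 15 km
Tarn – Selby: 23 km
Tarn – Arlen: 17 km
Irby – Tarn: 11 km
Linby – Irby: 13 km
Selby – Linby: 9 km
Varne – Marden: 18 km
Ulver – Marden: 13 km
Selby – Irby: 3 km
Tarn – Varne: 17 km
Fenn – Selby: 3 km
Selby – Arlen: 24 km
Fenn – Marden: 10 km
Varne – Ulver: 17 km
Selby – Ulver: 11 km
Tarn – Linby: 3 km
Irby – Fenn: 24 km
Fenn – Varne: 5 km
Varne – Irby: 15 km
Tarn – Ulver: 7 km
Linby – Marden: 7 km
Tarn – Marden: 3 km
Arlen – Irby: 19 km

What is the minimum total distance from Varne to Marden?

Enumerating some paths:
Varne–Tarn–Marden: 17+3 = 20
Varne–Fenn–Marden: 5+10 = 15
Varne–Marden: 18 = 18
The minimum is 15 km via Varne–Fenn–Marden.

15 km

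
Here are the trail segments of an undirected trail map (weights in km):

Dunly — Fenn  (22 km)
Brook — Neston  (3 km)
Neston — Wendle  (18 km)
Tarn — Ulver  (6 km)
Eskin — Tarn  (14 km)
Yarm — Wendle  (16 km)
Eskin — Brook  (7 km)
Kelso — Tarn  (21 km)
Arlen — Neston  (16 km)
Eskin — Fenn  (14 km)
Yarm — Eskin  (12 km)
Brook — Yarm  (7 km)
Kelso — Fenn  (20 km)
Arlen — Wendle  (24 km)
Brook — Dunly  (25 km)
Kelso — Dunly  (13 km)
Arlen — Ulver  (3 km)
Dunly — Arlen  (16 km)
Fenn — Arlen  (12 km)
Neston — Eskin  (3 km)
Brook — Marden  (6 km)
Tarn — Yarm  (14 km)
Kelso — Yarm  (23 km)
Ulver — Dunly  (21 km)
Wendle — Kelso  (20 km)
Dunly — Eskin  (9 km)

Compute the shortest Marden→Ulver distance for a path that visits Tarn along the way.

Best Marden to Tarn: Marden–Brook–Neston–Eskin–Tarn costing 26
Best Tarn to Ulver: Tarn–Ulver costing 6
Total via Tarn: 26 + 6 = 32 km.

32 km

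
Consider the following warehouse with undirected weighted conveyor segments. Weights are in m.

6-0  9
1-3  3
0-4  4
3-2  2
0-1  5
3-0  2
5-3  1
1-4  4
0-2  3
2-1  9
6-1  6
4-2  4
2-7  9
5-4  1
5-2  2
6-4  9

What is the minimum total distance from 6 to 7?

Candidate routes:
6 - 0 - 2 - 7: 9+3+9 = 21
6 - 1 - 3 - 5 - 2 - 7: 6+3+1+2+9 = 21
6 - 4 - 5 - 2 - 7: 9+1+2+9 = 21
6 - 1 - 3 - 2 - 7: 6+3+2+9 = 20
Cheapest is 6 - 1 - 3 - 2 - 7 at 20 m.

20 m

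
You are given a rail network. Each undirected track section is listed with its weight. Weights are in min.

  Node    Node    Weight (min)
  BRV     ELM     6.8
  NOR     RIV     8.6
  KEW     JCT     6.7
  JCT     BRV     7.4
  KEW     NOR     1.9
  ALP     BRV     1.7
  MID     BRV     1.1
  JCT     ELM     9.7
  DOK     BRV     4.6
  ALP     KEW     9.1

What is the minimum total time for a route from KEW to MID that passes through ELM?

Best KEW to ELM: KEW–JCT–ELM costing 16.4
Best ELM to MID: ELM–BRV–MID costing 7.9
Total via ELM: 16.4 + 7.9 = 24.3 min.

24.3 min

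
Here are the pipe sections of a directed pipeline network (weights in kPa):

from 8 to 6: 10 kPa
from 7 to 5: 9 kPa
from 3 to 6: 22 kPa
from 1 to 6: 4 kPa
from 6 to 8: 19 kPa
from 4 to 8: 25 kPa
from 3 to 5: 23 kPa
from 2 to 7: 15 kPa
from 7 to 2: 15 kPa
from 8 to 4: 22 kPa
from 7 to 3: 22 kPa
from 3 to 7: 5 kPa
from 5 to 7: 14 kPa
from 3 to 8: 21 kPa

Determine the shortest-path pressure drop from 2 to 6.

59 kPa

Compare a few routes:
2–7–3–6: 15+22+22 = 59
2–7–3–8–6: 15+22+21+10 = 68
The minimum is 59 kPa via 2–7–3–6.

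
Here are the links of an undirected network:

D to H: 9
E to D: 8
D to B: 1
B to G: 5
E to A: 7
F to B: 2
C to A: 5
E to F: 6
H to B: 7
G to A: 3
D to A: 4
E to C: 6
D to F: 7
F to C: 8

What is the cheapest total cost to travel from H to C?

17

Shortest distances from H:
H: 0
B: 7  (via H)
D: 8  (via B)
F: 9  (via B)
A: 12  (via D)
G: 12  (via B)
E: 15  (via F)
C: 17  (via F)
Shortest route: H → B → F → C = 17.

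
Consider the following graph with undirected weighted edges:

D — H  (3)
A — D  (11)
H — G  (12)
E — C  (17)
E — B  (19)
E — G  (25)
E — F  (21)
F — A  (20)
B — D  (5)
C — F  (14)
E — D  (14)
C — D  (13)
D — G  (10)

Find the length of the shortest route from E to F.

Compare a few routes:
E–F: 21 = 21
E–D–C–F: 14+13+14 = 41
E–C–F: 17+14 = 31
E–D–A–F: 14+11+20 = 45
Cheapest is E–F at 21.

21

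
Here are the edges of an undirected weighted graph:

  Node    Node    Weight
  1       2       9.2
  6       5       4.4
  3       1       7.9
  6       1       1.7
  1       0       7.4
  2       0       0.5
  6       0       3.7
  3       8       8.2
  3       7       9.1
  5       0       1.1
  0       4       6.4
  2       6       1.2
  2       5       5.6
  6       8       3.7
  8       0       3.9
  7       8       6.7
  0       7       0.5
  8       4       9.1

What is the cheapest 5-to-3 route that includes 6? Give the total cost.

Shortest 5→6: 5–0–2–6 = 2.8
Shortest 6→3: 6–1–3 = 9.6
Total via 6: 2.8 + 9.6 = 12.4.

12.4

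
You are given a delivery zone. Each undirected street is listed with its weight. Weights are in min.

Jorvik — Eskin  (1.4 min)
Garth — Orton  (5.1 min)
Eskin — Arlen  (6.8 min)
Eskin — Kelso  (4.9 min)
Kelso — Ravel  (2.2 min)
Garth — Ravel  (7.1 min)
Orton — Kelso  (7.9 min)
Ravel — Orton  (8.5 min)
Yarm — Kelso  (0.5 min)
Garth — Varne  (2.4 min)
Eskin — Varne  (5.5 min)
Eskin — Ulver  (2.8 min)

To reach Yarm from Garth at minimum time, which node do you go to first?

Compare a few routes:
Garth - Ravel - Kelso - Yarm: 7.1+2.2+0.5 = 9.8
Garth - Orton - Ravel - Kelso - Yarm: 5.1+8.5+2.2+0.5 = 16.3
Garth - Orton - Kelso - Yarm: 5.1+7.9+0.5 = 13.5
Garth - Varne - Eskin - Kelso - Yarm: 2.4+5.5+4.9+0.5 = 13.3
The minimum is 9.8 min via Garth - Ravel - Kelso - Yarm.
So from Garth the first move is to Ravel.

Ravel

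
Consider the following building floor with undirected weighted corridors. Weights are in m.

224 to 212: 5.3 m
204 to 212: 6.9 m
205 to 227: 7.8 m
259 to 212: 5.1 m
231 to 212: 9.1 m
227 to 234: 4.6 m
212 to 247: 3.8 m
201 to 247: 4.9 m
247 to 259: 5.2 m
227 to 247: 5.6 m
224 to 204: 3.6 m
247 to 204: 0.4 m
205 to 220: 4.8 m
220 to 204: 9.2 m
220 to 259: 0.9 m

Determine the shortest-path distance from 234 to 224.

Enumerating some paths:
234 - 227 - 247 - 204 - 224: 4.6+5.6+0.4+3.6 = 14.2
234 - 227 - 247 - 212 - 224: 4.6+5.6+3.8+5.3 = 19.3
Cheapest is 234 - 227 - 247 - 204 - 224 at 14.2 m.

14.2 m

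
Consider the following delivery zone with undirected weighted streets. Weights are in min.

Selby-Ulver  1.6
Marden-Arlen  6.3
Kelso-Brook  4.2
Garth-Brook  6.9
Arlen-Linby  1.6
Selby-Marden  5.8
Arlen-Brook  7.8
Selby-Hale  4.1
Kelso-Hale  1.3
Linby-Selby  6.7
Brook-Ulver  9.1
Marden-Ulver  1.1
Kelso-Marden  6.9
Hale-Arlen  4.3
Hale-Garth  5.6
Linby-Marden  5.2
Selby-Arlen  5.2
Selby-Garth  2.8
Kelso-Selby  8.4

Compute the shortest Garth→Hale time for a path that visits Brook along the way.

Best Garth to Brook: Garth → Brook costing 6.9
Shortest Brook→Hale: Brook → Kelso → Hale = 5.5
Total via Brook: 6.9 + 5.5 = 12.4 min.

12.4 min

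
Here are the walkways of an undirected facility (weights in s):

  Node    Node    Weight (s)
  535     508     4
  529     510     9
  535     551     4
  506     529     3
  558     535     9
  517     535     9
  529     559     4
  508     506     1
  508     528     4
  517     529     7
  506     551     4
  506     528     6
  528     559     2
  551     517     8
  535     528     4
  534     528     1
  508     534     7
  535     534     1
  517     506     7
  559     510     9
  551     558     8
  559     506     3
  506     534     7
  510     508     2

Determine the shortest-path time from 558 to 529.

15 s

Candidate routes:
558–535–508–506–529: 9+4+1+3 = 17
558–551–506–559–529: 8+4+3+4 = 19
558–535–534–528–559–529: 9+1+1+2+4 = 17
558–551–506–529: 8+4+3 = 15
Cheapest is 558–551–506–529 at 15 s.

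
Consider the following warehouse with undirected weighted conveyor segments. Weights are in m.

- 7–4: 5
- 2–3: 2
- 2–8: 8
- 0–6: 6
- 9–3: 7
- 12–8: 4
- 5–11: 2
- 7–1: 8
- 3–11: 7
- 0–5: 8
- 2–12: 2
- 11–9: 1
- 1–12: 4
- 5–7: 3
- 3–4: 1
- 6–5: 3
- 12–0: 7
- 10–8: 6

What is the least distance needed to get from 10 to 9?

21 m

Compare a few routes:
10–8–12–2–3–11–9: 6+4+2+2+7+1 = 22
10–8–12–2–3–9: 6+4+2+2+7 = 21
The minimum is 21 m via 10–8–12–2–3–9.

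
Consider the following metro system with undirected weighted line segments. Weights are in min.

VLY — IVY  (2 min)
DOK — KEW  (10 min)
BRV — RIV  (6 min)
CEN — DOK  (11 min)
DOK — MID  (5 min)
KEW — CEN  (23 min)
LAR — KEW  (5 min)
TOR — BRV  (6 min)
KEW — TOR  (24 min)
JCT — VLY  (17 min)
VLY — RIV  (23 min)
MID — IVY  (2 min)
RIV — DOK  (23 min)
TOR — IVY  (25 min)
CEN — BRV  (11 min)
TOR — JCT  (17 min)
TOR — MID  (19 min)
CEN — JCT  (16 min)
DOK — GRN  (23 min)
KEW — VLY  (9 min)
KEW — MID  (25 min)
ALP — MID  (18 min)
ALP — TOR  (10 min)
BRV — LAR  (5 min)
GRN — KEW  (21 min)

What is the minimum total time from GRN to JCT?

Shortest distances from GRN:
GRN: 0
KEW: 21  (via GRN)
DOK: 23  (via GRN)
LAR: 26  (via KEW)
MID: 28  (via DOK)
VLY: 30  (via KEW)
IVY: 30  (via MID)
BRV: 31  (via LAR)
CEN: 34  (via DOK)
RIV: 37  (via BRV)
TOR: 37  (via BRV)
ALP: 46  (via MID)
JCT: 47  (via VLY)
Shortest route: GRN → KEW → VLY → JCT = 47 min.

47 min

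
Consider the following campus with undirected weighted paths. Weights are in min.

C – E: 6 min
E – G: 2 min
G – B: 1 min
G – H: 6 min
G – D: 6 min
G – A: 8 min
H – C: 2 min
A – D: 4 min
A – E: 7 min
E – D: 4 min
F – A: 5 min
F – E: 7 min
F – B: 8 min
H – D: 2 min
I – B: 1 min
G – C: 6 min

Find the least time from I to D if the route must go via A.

Best I to A: I–B–G–A costing 10
Best A to D: A–D costing 4
Total via A: 10 + 4 = 14 min.

14 min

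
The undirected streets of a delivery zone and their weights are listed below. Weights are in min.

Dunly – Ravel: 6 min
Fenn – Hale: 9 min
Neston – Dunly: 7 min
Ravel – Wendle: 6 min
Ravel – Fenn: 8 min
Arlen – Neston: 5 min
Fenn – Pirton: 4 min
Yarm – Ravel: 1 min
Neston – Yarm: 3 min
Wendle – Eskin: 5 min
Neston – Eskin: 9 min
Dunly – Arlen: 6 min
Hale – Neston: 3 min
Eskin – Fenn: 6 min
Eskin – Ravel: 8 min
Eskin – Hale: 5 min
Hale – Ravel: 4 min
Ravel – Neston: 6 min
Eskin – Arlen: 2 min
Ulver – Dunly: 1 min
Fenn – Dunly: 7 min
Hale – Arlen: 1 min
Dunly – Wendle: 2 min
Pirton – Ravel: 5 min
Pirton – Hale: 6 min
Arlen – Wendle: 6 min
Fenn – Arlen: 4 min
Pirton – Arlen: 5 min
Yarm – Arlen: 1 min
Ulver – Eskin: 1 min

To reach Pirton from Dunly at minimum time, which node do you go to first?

Compare a few routes:
Dunly–Ulver–Eskin–Arlen–Pirton: 1+1+2+5 = 9
Dunly–Ulver–Eskin–Arlen–Yarm–Ravel–Pirton: 1+1+2+1+1+5 = 11
Dunly–Ulver–Eskin–Arlen–Hale–Pirton: 1+1+2+1+6 = 11
The minimum is 9 min via Dunly–Ulver–Eskin–Arlen–Pirton.
So from Dunly the first move is to Ulver.

Ulver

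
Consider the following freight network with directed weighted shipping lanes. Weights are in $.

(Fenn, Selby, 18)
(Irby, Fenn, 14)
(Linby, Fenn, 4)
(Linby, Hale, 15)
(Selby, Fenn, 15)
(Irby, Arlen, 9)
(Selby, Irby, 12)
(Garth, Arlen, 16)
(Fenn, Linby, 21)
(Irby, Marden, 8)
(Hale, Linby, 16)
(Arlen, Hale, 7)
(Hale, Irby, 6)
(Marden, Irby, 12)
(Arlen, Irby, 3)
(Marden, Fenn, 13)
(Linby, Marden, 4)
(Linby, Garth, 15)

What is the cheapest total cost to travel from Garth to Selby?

Shortest distances from Garth:
Garth: 0
Arlen: 16  (via Garth)
Irby: 19  (via Arlen)
Hale: 23  (via Arlen)
Marden: 27  (via Irby)
Fenn: 33  (via Irby)
Linby: 39  (via Hale)
Selby: 51  (via Fenn)
Shortest route: Garth → Arlen → Irby → Fenn → Selby = $51.

$51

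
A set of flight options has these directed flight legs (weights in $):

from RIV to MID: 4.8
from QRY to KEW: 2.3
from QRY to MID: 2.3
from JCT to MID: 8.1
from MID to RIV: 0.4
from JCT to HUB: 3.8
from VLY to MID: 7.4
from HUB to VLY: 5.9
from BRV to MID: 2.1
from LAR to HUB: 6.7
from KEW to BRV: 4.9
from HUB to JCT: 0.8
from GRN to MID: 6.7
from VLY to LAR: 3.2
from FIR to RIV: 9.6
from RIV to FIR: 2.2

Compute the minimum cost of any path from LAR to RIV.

$16

Enumerating some paths:
LAR–HUB–VLY–MID–RIV: 6.7+5.9+7.4+0.4 = 20.4
LAR–HUB–JCT–MID–RIV: 6.7+0.8+8.1+0.4 = 16
The minimum is $16 via LAR–HUB–JCT–MID–RIV.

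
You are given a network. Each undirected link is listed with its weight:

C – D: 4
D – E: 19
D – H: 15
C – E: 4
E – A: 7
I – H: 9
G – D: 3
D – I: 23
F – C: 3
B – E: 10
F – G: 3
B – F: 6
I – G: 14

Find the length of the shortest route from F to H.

21

Running Dijkstra from F:
F: 0
C: 3  (via F)
G: 3  (via F)
B: 6  (via F)
D: 6  (via G)
E: 7  (via C)
A: 14  (via E)
I: 17  (via G)
H: 21  (via D)
Shortest route: F → G → D → H = 21.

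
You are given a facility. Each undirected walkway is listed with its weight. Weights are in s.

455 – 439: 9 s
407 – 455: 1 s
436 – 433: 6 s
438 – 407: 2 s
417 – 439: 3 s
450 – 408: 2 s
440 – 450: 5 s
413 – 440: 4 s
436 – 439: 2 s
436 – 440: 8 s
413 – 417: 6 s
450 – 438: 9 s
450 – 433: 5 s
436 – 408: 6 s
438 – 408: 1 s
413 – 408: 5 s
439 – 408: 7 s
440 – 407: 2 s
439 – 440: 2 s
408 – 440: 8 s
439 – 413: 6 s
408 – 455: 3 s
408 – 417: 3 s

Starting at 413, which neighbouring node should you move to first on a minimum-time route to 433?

Enumerating some paths:
413–408–450–433: 5+2+5 = 12
413–439–436–433: 6+2+6 = 14
413–440–450–433: 4+5+5 = 14
The minimum is 12 s via 413–408–450–433.
So from 413 the first move is to 408.

408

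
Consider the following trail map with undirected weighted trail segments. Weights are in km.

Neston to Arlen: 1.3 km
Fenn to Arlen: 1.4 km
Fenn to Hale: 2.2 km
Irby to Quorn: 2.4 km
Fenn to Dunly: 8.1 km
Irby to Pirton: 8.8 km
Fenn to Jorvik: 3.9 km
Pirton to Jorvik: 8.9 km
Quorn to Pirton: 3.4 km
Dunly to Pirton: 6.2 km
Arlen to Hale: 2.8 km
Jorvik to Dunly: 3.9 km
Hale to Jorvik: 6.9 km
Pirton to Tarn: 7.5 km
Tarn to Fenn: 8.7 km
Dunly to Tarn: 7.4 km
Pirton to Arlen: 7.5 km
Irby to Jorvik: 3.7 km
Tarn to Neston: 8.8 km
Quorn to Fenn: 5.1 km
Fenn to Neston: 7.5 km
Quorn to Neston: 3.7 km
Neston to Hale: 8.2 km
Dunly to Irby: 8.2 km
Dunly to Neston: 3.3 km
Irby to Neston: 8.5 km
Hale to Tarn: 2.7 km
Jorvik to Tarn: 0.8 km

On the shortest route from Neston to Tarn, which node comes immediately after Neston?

Arlen

Enumerating some paths:
Neston → Arlen → Fenn → Jorvik → Tarn: 1.3+1.4+3.9+0.8 = 7.4
Neston → Arlen → Hale → Tarn: 1.3+2.8+2.7 = 6.8
The minimum is 6.8 km via Neston → Arlen → Hale → Tarn.
So from Neston the first move is to Arlen.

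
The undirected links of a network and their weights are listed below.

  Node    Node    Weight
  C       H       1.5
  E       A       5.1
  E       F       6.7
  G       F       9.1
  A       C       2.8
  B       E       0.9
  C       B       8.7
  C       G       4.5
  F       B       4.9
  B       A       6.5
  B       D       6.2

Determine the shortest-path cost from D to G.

Shortest distances from D:
D: 0
B: 6.2  (via D)
E: 7.1  (via B)
F: 11.1  (via B)
A: 12.2  (via E)
C: 14.9  (via B)
H: 16.4  (via C)
G: 19.4  (via C)
Shortest route: D → B → C → G = 19.4.

19.4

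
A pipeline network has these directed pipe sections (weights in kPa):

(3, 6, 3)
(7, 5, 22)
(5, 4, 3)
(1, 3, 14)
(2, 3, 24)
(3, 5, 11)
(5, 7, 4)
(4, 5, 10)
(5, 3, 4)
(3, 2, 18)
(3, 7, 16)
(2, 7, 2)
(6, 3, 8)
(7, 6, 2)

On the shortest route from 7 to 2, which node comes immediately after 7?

6

Enumerating some paths:
7 → 5 → 3 → 2: 22+4+18 = 44
7 → 6 → 3 → 2: 2+8+18 = 28
The minimum is 28 kPa via 7 → 6 → 3 → 2.
So from 7 the first move is to 6.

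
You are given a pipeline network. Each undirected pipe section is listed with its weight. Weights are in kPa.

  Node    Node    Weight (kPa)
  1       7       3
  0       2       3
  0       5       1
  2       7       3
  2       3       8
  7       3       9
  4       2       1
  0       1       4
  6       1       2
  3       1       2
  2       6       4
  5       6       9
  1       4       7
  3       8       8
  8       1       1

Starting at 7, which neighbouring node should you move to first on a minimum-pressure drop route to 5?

Compare a few routes:
7–2–0–5: 3+3+1 = 7
7–1–6–2–0–5: 3+2+4+3+1 = 13
7–1–6–5: 3+2+9 = 14
7–1–0–5: 3+4+1 = 8
The minimum is 7 kPa via 7–2–0–5.
So from 7 the first move is to 2.

2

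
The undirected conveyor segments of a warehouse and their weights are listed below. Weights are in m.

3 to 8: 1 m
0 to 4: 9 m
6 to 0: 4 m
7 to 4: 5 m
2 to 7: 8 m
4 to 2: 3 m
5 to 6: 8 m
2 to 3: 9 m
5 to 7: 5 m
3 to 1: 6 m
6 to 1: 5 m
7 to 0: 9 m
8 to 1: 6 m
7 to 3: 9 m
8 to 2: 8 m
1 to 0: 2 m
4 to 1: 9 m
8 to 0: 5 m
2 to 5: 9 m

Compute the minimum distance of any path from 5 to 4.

10 m

Shortest distances from 5:
5: 0
7: 5  (via 5)
6: 8  (via 5)
2: 9  (via 5)
4: 10  (via 7)
Shortest route: 5–7–4 = 10 m.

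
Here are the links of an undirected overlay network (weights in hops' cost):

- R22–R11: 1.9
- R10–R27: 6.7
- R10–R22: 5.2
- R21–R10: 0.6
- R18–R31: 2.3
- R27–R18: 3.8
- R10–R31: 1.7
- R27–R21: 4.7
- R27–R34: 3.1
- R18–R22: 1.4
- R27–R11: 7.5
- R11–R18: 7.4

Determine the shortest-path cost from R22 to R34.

Enumerating some paths:
R22 → R18 → R31 → R10 → R21 → R27 → R34: 1.4+2.3+1.7+0.6+4.7+3.1 = 13.8
R22 → R18 → R27 → R34: 1.4+3.8+3.1 = 8.3
R22 → R10 → R21 → R27 → R34: 5.2+0.6+4.7+3.1 = 13.6
R22 → R11 → R27 → R34: 1.9+7.5+3.1 = 12.5
The minimum is 8.3 hops' cost via R22 → R18 → R27 → R34.

8.3 hops' cost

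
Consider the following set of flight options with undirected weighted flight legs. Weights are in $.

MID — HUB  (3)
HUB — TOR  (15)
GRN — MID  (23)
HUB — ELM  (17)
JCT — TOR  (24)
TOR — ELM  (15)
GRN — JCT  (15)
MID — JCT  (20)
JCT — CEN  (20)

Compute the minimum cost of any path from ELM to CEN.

Compare a few routes:
ELM → HUB → MID → JCT → CEN: 17+3+20+20 = 60
ELM → TOR → JCT → CEN: 15+24+20 = 59
The minimum is $59 via ELM → TOR → JCT → CEN.

$59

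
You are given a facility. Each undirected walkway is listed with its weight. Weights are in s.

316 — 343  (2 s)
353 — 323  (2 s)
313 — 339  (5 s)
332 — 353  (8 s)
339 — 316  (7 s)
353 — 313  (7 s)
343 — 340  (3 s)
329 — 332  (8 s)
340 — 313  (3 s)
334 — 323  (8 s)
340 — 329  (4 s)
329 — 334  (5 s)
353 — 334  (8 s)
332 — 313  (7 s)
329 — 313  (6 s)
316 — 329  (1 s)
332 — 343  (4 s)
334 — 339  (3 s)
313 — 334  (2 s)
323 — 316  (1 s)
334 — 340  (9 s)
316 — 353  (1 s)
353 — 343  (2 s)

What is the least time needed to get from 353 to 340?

5 s

Candidate routes:
353–316–329–340: 1+1+4 = 6
353–343–340: 2+3 = 5
353–316–343–340: 1+2+3 = 6
Cheapest is 353–343–340 at 5 s.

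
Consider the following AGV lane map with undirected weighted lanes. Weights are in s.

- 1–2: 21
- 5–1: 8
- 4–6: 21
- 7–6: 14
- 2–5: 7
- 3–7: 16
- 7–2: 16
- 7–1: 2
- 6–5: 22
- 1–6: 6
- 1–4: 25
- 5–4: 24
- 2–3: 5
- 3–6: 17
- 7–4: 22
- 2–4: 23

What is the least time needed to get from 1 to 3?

18 s

Enumerating some paths:
1–7–3: 2+16 = 18
1–5–2–3: 8+7+5 = 20
1–7–2–3: 2+16+5 = 23
The minimum is 18 s via 1–7–3.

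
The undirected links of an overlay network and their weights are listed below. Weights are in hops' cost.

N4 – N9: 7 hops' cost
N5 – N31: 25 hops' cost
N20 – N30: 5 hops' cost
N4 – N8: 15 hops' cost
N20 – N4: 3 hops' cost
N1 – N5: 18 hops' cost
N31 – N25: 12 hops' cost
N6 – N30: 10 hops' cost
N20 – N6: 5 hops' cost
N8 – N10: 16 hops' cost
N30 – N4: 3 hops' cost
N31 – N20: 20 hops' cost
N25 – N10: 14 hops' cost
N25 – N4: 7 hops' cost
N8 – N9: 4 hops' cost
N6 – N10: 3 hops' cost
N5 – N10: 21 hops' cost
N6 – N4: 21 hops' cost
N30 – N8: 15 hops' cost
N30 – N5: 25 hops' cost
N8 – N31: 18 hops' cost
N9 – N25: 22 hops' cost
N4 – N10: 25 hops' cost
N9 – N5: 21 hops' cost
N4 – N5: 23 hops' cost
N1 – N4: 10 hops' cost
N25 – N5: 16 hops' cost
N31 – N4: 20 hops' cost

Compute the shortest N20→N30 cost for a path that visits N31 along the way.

Best N20 to N31: N20 → N31 costing 20
Best N31 to N30: N31 → N25 → N4 → N30 costing 22
Total via N31: 20 + 22 = 42 hops' cost.

42 hops' cost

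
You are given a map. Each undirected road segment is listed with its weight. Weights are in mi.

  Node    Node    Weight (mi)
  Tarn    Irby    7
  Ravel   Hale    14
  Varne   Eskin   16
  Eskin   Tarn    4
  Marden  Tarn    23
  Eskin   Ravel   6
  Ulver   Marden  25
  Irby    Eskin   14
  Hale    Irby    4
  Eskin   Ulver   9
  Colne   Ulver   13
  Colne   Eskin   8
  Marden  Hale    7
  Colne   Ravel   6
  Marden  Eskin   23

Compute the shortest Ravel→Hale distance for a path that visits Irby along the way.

Shortest Ravel→Irby: Ravel–Eskin–Tarn–Irby = 17
Shortest Irby→Hale: Irby–Hale = 4
Total via Irby: 17 + 4 = 21 mi.

21 mi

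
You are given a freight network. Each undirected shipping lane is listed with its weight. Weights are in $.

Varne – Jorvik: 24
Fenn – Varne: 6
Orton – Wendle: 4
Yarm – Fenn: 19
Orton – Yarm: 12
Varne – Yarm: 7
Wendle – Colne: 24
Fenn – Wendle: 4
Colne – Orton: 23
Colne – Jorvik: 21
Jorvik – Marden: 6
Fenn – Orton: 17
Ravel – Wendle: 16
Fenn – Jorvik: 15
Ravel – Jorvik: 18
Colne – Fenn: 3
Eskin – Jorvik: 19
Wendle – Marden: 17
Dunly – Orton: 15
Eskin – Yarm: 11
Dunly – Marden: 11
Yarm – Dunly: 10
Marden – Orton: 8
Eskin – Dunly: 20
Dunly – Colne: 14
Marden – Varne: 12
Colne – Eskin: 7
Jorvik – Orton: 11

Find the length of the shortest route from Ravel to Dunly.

Running Dijkstra from Ravel:
Ravel: 0
Wendle: 16  (via Ravel)
Jorvik: 18  (via Ravel)
Orton: 20  (via Wendle)
Fenn: 20  (via Wendle)
Colne: 23  (via Fenn)
Marden: 24  (via Jorvik)
Varne: 26  (via Fenn)
Eskin: 30  (via Colne)
Yarm: 32  (via Orton)
Dunly: 35  (via Orton)
Shortest route: Ravel–Wendle–Orton–Dunly = $35.

$35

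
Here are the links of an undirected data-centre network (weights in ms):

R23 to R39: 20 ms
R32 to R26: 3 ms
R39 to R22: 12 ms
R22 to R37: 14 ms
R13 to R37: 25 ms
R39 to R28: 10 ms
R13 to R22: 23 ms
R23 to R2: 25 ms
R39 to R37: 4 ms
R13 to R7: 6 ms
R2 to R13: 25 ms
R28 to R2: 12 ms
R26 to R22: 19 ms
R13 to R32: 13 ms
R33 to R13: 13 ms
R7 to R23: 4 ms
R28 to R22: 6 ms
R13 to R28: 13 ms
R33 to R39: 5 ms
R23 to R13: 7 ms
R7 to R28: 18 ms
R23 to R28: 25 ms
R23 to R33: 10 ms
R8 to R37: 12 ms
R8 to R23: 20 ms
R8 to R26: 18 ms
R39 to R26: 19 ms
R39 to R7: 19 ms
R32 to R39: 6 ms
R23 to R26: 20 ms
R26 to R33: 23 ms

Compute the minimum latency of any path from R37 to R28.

Running Dijkstra from R37:
R37: 0
R39: 4  (via R37)
R33: 9  (via R39)
R32: 10  (via R39)
R8: 12  (via R37)
R26: 13  (via R32)
R22: 14  (via R37)
R28: 14  (via R39)
Shortest route: R37–R39–R28 = 14 ms.

14 ms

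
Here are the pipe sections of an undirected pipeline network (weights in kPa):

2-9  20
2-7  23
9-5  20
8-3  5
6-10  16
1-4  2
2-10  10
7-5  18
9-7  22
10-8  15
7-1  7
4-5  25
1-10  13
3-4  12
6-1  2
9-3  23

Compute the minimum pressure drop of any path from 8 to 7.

26 kPa

Settle nodes by increasing distance from 8:
8: 0
3: 5  (via 8)
10: 15  (via 8)
4: 17  (via 3)
1: 19  (via 4)
6: 21  (via 1)
2: 25  (via 10)
7: 26  (via 1)
Shortest route: 8–3–4–1–7 = 26 kPa.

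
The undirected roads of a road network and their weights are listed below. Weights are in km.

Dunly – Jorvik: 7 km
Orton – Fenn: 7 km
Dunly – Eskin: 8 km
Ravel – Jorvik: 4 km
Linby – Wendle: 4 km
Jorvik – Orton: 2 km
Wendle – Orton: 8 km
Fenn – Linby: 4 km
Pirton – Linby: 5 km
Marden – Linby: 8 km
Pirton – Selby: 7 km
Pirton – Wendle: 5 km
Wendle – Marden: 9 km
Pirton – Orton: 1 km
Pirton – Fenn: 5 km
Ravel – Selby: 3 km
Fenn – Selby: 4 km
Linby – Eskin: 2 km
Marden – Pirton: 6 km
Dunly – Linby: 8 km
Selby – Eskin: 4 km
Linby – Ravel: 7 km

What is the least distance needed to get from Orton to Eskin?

Candidate routes:
Orton - Pirton - Linby - Eskin: 1+5+2 = 8
Orton - Pirton - Fenn - Linby - Eskin: 1+5+4+2 = 12
Cheapest is Orton - Pirton - Linby - Eskin at 8 km.

8 km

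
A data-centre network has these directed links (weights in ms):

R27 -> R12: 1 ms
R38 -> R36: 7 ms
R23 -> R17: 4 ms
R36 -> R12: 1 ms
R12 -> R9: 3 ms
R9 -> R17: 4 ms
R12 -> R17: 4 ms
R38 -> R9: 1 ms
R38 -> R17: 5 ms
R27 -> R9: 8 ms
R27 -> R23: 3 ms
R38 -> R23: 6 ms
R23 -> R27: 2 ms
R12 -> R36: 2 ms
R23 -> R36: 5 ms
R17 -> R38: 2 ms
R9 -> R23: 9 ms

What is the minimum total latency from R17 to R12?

Settle nodes by increasing distance from R17:
R17: 0
R38: 2  (via R17)
R9: 3  (via R38)
R23: 8  (via R38)
R36: 9  (via R38)
R12: 10  (via R36)
Shortest route: R17 → R38 → R36 → R12 = 10 ms.

10 ms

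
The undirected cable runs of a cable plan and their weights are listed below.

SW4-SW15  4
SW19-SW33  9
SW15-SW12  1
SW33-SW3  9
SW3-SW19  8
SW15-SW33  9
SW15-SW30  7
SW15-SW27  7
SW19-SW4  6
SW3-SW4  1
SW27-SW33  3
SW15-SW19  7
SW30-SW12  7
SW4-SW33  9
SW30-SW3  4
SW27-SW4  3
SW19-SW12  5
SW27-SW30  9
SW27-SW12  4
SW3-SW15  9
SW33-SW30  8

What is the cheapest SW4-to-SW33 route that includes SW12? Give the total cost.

Best SW4 to SW12: SW4 → SW15 → SW12 costing 5
Shortest SW12→SW33: SW12 → SW27 → SW33 = 7
Total via SW12: 5 + 7 = 12.

12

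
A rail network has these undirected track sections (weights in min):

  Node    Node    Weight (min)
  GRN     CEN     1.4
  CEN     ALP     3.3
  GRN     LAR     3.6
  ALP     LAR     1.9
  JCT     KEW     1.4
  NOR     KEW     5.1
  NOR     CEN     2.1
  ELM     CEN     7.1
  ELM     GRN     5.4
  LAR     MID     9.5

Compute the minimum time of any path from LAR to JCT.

Enumerating some paths:
LAR–GRN–CEN–NOR–KEW–JCT: 3.6+1.4+2.1+5.1+1.4 = 13.6
LAR–ALP–CEN–NOR–KEW–JCT: 1.9+3.3+2.1+5.1+1.4 = 13.8
Cheapest is LAR–GRN–CEN–NOR–KEW–JCT at 13.6 min.

13.6 min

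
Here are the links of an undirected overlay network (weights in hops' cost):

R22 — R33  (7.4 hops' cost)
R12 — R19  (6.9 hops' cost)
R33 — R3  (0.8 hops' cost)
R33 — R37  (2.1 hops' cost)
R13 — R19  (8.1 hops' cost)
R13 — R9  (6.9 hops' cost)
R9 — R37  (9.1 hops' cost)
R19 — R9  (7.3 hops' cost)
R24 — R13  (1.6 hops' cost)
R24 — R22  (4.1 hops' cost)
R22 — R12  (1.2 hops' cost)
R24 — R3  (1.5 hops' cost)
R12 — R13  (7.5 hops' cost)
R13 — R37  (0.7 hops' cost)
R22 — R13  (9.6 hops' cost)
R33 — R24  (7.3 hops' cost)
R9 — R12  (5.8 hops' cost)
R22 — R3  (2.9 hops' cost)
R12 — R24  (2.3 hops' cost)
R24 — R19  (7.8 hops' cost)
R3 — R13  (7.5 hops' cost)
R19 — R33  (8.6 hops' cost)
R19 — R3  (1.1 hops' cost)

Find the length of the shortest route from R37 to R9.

Settle nodes by increasing distance from R37:
R37: 0
R13: 0.7  (via R37)
R33: 2.1  (via R37)
R24: 2.3  (via R13)
R3: 2.9  (via R33)
R19: 4  (via R3)
R12: 4.6  (via R24)
R22: 5.8  (via R3)
R9: 7.6  (via R13)
Shortest route: R37 → R13 → R9 = 7.6 hops' cost.

7.6 hops' cost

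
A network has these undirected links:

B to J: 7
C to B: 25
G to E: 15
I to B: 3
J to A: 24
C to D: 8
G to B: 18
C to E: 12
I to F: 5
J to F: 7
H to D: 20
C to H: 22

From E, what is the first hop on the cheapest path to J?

Candidate routes:
E - G - B - J: 15+18+7 = 40
E - C - B - J: 12+25+7 = 44
E - G - B - I - F - J: 15+18+3+5+7 = 48
The minimum is 40 via E - G - B - J.
So from E the first move is to G.

G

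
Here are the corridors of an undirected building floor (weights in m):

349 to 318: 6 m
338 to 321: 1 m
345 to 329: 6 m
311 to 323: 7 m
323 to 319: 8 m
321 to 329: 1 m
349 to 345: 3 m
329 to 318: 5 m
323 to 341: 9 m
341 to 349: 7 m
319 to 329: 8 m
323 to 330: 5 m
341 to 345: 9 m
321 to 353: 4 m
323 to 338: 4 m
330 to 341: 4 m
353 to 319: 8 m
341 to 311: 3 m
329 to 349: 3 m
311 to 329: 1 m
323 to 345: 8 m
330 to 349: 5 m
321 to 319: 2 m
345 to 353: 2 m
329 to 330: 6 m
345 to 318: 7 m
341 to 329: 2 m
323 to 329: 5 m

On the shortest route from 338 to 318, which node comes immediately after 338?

Enumerating some paths:
338 → 321 → 329 → 318: 1+1+5 = 7
338 → 321 → 329 → 349 → 318: 1+1+3+6 = 11
338 → 321 → 353 → 345 → 318: 1+4+2+7 = 14
The minimum is 7 m via 338 → 321 → 329 → 318.
So from 338 the first move is to 321.

321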